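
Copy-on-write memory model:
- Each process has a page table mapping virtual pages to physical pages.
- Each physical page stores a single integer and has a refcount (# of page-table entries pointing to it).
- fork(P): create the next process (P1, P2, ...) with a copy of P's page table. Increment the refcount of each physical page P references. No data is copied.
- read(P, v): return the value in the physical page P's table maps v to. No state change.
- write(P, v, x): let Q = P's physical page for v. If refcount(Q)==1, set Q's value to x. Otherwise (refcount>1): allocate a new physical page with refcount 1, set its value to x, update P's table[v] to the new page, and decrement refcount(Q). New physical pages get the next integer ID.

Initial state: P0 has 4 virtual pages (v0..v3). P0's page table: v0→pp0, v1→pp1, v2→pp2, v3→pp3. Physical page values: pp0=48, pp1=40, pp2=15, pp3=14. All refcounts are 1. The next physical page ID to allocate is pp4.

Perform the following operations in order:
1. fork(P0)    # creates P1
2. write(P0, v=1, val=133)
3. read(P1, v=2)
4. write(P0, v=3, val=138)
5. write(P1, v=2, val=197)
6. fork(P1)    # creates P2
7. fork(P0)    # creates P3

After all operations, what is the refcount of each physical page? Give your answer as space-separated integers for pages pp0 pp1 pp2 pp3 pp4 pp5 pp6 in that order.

Answer: 4 2 2 2 2 2 2

Derivation:
Op 1: fork(P0) -> P1. 4 ppages; refcounts: pp0:2 pp1:2 pp2:2 pp3:2
Op 2: write(P0, v1, 133). refcount(pp1)=2>1 -> COPY to pp4. 5 ppages; refcounts: pp0:2 pp1:1 pp2:2 pp3:2 pp4:1
Op 3: read(P1, v2) -> 15. No state change.
Op 4: write(P0, v3, 138). refcount(pp3)=2>1 -> COPY to pp5. 6 ppages; refcounts: pp0:2 pp1:1 pp2:2 pp3:1 pp4:1 pp5:1
Op 5: write(P1, v2, 197). refcount(pp2)=2>1 -> COPY to pp6. 7 ppages; refcounts: pp0:2 pp1:1 pp2:1 pp3:1 pp4:1 pp5:1 pp6:1
Op 6: fork(P1) -> P2. 7 ppages; refcounts: pp0:3 pp1:2 pp2:1 pp3:2 pp4:1 pp5:1 pp6:2
Op 7: fork(P0) -> P3. 7 ppages; refcounts: pp0:4 pp1:2 pp2:2 pp3:2 pp4:2 pp5:2 pp6:2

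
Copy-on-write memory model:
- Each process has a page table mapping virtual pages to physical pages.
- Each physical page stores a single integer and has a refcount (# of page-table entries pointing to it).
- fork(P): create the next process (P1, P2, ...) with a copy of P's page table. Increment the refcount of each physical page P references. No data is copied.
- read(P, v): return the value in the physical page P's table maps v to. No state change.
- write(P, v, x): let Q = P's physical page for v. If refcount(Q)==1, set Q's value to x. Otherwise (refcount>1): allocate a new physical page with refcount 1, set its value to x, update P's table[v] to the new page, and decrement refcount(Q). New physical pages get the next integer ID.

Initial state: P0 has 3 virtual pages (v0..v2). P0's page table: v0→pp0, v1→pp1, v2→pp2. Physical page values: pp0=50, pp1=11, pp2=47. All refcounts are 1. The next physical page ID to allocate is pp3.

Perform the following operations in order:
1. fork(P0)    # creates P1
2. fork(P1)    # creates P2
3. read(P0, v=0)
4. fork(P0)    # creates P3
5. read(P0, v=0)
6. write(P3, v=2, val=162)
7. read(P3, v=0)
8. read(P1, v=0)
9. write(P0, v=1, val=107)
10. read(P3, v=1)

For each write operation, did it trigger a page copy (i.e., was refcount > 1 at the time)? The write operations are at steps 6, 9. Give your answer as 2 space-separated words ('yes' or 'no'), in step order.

Op 1: fork(P0) -> P1. 3 ppages; refcounts: pp0:2 pp1:2 pp2:2
Op 2: fork(P1) -> P2. 3 ppages; refcounts: pp0:3 pp1:3 pp2:3
Op 3: read(P0, v0) -> 50. No state change.
Op 4: fork(P0) -> P3. 3 ppages; refcounts: pp0:4 pp1:4 pp2:4
Op 5: read(P0, v0) -> 50. No state change.
Op 6: write(P3, v2, 162). refcount(pp2)=4>1 -> COPY to pp3. 4 ppages; refcounts: pp0:4 pp1:4 pp2:3 pp3:1
Op 7: read(P3, v0) -> 50. No state change.
Op 8: read(P1, v0) -> 50. No state change.
Op 9: write(P0, v1, 107). refcount(pp1)=4>1 -> COPY to pp4. 5 ppages; refcounts: pp0:4 pp1:3 pp2:3 pp3:1 pp4:1
Op 10: read(P3, v1) -> 11. No state change.

yes yes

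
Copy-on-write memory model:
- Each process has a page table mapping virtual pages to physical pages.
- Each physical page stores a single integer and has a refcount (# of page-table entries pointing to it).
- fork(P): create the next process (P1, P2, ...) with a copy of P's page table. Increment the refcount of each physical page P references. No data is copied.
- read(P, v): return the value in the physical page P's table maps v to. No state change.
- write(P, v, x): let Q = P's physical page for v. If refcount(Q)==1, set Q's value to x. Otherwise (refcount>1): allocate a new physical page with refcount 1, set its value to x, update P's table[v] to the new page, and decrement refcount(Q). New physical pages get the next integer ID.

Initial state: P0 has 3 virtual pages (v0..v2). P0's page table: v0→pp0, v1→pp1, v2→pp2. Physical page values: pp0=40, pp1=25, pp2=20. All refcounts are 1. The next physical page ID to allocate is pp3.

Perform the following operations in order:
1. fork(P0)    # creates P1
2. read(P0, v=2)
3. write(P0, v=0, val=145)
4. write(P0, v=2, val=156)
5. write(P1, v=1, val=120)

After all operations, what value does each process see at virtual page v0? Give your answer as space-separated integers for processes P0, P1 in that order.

Op 1: fork(P0) -> P1. 3 ppages; refcounts: pp0:2 pp1:2 pp2:2
Op 2: read(P0, v2) -> 20. No state change.
Op 3: write(P0, v0, 145). refcount(pp0)=2>1 -> COPY to pp3. 4 ppages; refcounts: pp0:1 pp1:2 pp2:2 pp3:1
Op 4: write(P0, v2, 156). refcount(pp2)=2>1 -> COPY to pp4. 5 ppages; refcounts: pp0:1 pp1:2 pp2:1 pp3:1 pp4:1
Op 5: write(P1, v1, 120). refcount(pp1)=2>1 -> COPY to pp5. 6 ppages; refcounts: pp0:1 pp1:1 pp2:1 pp3:1 pp4:1 pp5:1
P0: v0 -> pp3 = 145
P1: v0 -> pp0 = 40

Answer: 145 40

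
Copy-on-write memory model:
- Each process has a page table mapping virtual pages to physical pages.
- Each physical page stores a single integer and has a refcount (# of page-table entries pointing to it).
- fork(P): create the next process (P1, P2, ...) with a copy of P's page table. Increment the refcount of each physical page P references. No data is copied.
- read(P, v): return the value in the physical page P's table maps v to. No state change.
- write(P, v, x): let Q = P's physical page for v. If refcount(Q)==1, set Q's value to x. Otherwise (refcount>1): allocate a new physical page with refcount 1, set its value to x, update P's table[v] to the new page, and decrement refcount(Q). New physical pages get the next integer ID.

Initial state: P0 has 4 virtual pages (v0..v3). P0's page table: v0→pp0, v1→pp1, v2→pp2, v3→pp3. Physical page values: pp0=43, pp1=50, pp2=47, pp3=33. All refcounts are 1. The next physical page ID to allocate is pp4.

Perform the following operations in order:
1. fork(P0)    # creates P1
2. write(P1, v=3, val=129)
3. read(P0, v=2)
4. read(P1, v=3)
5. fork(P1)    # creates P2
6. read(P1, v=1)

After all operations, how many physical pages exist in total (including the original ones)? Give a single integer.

Op 1: fork(P0) -> P1. 4 ppages; refcounts: pp0:2 pp1:2 pp2:2 pp3:2
Op 2: write(P1, v3, 129). refcount(pp3)=2>1 -> COPY to pp4. 5 ppages; refcounts: pp0:2 pp1:2 pp2:2 pp3:1 pp4:1
Op 3: read(P0, v2) -> 47. No state change.
Op 4: read(P1, v3) -> 129. No state change.
Op 5: fork(P1) -> P2. 5 ppages; refcounts: pp0:3 pp1:3 pp2:3 pp3:1 pp4:2
Op 6: read(P1, v1) -> 50. No state change.

Answer: 5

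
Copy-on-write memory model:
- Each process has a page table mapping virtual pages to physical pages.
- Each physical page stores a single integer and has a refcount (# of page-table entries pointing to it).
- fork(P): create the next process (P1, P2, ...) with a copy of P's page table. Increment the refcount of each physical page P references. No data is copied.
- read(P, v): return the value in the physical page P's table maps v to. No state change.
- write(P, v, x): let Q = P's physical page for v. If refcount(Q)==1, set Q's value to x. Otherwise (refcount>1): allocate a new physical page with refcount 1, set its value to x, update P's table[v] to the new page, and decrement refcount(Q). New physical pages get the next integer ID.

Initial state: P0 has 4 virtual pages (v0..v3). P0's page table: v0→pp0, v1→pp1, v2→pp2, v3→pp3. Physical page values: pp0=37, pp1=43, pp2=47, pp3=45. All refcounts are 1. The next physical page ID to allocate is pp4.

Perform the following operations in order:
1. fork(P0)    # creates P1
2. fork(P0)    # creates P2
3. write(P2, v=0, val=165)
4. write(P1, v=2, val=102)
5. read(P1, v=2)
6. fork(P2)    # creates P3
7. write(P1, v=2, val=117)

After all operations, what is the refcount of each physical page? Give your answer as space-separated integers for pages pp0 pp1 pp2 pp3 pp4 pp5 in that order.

Answer: 2 4 3 4 2 1

Derivation:
Op 1: fork(P0) -> P1. 4 ppages; refcounts: pp0:2 pp1:2 pp2:2 pp3:2
Op 2: fork(P0) -> P2. 4 ppages; refcounts: pp0:3 pp1:3 pp2:3 pp3:3
Op 3: write(P2, v0, 165). refcount(pp0)=3>1 -> COPY to pp4. 5 ppages; refcounts: pp0:2 pp1:3 pp2:3 pp3:3 pp4:1
Op 4: write(P1, v2, 102). refcount(pp2)=3>1 -> COPY to pp5. 6 ppages; refcounts: pp0:2 pp1:3 pp2:2 pp3:3 pp4:1 pp5:1
Op 5: read(P1, v2) -> 102. No state change.
Op 6: fork(P2) -> P3. 6 ppages; refcounts: pp0:2 pp1:4 pp2:3 pp3:4 pp4:2 pp5:1
Op 7: write(P1, v2, 117). refcount(pp5)=1 -> write in place. 6 ppages; refcounts: pp0:2 pp1:4 pp2:3 pp3:4 pp4:2 pp5:1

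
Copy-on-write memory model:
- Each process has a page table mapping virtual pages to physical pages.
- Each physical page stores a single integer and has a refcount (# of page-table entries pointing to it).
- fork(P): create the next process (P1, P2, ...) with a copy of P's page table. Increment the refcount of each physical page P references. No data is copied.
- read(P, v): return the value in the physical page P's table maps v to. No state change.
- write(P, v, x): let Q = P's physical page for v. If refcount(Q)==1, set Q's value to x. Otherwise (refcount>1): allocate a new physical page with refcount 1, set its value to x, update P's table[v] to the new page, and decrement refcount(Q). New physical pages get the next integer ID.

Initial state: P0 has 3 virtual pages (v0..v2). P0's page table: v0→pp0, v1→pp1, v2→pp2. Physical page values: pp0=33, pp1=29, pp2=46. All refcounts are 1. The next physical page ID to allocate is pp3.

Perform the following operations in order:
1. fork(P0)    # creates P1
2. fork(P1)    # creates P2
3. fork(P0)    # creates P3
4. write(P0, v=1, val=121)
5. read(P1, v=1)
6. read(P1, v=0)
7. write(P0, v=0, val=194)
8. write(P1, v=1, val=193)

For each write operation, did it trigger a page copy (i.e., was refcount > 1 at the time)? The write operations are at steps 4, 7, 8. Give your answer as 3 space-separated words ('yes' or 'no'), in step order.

Op 1: fork(P0) -> P1. 3 ppages; refcounts: pp0:2 pp1:2 pp2:2
Op 2: fork(P1) -> P2. 3 ppages; refcounts: pp0:3 pp1:3 pp2:3
Op 3: fork(P0) -> P3. 3 ppages; refcounts: pp0:4 pp1:4 pp2:4
Op 4: write(P0, v1, 121). refcount(pp1)=4>1 -> COPY to pp3. 4 ppages; refcounts: pp0:4 pp1:3 pp2:4 pp3:1
Op 5: read(P1, v1) -> 29. No state change.
Op 6: read(P1, v0) -> 33. No state change.
Op 7: write(P0, v0, 194). refcount(pp0)=4>1 -> COPY to pp4. 5 ppages; refcounts: pp0:3 pp1:3 pp2:4 pp3:1 pp4:1
Op 8: write(P1, v1, 193). refcount(pp1)=3>1 -> COPY to pp5. 6 ppages; refcounts: pp0:3 pp1:2 pp2:4 pp3:1 pp4:1 pp5:1

yes yes yes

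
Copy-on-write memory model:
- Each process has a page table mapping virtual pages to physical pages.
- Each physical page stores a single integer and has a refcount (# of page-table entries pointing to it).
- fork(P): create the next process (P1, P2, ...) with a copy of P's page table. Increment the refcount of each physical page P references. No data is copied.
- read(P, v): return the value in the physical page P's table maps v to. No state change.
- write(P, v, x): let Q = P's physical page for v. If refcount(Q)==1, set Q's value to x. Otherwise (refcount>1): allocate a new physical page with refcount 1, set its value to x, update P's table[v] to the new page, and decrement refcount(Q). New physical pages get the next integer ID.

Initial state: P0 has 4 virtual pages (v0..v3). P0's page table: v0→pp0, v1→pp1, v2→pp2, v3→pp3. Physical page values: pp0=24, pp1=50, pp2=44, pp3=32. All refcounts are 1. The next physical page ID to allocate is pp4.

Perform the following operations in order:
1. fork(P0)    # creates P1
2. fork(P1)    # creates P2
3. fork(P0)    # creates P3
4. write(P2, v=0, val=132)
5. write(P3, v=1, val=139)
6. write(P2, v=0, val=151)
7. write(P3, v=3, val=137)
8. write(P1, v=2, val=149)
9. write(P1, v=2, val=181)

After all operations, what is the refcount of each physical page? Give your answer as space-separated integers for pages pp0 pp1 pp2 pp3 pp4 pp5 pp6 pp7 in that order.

Op 1: fork(P0) -> P1. 4 ppages; refcounts: pp0:2 pp1:2 pp2:2 pp3:2
Op 2: fork(P1) -> P2. 4 ppages; refcounts: pp0:3 pp1:3 pp2:3 pp3:3
Op 3: fork(P0) -> P3. 4 ppages; refcounts: pp0:4 pp1:4 pp2:4 pp3:4
Op 4: write(P2, v0, 132). refcount(pp0)=4>1 -> COPY to pp4. 5 ppages; refcounts: pp0:3 pp1:4 pp2:4 pp3:4 pp4:1
Op 5: write(P3, v1, 139). refcount(pp1)=4>1 -> COPY to pp5. 6 ppages; refcounts: pp0:3 pp1:3 pp2:4 pp3:4 pp4:1 pp5:1
Op 6: write(P2, v0, 151). refcount(pp4)=1 -> write in place. 6 ppages; refcounts: pp0:3 pp1:3 pp2:4 pp3:4 pp4:1 pp5:1
Op 7: write(P3, v3, 137). refcount(pp3)=4>1 -> COPY to pp6. 7 ppages; refcounts: pp0:3 pp1:3 pp2:4 pp3:3 pp4:1 pp5:1 pp6:1
Op 8: write(P1, v2, 149). refcount(pp2)=4>1 -> COPY to pp7. 8 ppages; refcounts: pp0:3 pp1:3 pp2:3 pp3:3 pp4:1 pp5:1 pp6:1 pp7:1
Op 9: write(P1, v2, 181). refcount(pp7)=1 -> write in place. 8 ppages; refcounts: pp0:3 pp1:3 pp2:3 pp3:3 pp4:1 pp5:1 pp6:1 pp7:1

Answer: 3 3 3 3 1 1 1 1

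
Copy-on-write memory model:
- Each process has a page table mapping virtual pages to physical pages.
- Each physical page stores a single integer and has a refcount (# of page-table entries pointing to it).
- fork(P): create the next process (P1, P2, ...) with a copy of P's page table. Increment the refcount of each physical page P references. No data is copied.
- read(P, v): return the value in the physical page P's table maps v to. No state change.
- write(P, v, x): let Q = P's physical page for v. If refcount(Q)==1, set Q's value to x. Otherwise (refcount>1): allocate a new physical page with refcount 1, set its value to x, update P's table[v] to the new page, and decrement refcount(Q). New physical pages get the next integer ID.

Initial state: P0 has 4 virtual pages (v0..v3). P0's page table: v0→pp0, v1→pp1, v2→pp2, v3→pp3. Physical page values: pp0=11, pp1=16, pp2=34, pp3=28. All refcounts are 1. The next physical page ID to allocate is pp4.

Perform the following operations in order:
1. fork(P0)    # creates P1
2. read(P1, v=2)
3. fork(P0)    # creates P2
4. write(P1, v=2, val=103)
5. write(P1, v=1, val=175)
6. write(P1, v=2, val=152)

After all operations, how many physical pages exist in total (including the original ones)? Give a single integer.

Answer: 6

Derivation:
Op 1: fork(P0) -> P1. 4 ppages; refcounts: pp0:2 pp1:2 pp2:2 pp3:2
Op 2: read(P1, v2) -> 34. No state change.
Op 3: fork(P0) -> P2. 4 ppages; refcounts: pp0:3 pp1:3 pp2:3 pp3:3
Op 4: write(P1, v2, 103). refcount(pp2)=3>1 -> COPY to pp4. 5 ppages; refcounts: pp0:3 pp1:3 pp2:2 pp3:3 pp4:1
Op 5: write(P1, v1, 175). refcount(pp1)=3>1 -> COPY to pp5. 6 ppages; refcounts: pp0:3 pp1:2 pp2:2 pp3:3 pp4:1 pp5:1
Op 6: write(P1, v2, 152). refcount(pp4)=1 -> write in place. 6 ppages; refcounts: pp0:3 pp1:2 pp2:2 pp3:3 pp4:1 pp5:1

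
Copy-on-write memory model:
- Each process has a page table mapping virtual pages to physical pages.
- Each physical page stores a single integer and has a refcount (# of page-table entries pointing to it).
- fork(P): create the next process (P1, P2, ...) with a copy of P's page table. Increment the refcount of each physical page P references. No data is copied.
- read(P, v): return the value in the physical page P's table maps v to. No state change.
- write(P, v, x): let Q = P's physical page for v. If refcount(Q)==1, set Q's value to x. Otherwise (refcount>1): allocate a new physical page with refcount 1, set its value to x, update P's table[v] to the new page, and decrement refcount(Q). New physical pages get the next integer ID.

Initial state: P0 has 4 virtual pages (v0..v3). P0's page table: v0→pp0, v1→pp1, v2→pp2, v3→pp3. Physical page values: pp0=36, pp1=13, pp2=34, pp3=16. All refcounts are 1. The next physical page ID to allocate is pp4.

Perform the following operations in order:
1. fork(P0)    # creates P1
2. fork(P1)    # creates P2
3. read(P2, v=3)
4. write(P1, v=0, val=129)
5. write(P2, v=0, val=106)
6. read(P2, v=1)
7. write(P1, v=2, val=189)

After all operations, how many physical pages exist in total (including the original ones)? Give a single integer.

Answer: 7

Derivation:
Op 1: fork(P0) -> P1. 4 ppages; refcounts: pp0:2 pp1:2 pp2:2 pp3:2
Op 2: fork(P1) -> P2. 4 ppages; refcounts: pp0:3 pp1:3 pp2:3 pp3:3
Op 3: read(P2, v3) -> 16. No state change.
Op 4: write(P1, v0, 129). refcount(pp0)=3>1 -> COPY to pp4. 5 ppages; refcounts: pp0:2 pp1:3 pp2:3 pp3:3 pp4:1
Op 5: write(P2, v0, 106). refcount(pp0)=2>1 -> COPY to pp5. 6 ppages; refcounts: pp0:1 pp1:3 pp2:3 pp3:3 pp4:1 pp5:1
Op 6: read(P2, v1) -> 13. No state change.
Op 7: write(P1, v2, 189). refcount(pp2)=3>1 -> COPY to pp6. 7 ppages; refcounts: pp0:1 pp1:3 pp2:2 pp3:3 pp4:1 pp5:1 pp6:1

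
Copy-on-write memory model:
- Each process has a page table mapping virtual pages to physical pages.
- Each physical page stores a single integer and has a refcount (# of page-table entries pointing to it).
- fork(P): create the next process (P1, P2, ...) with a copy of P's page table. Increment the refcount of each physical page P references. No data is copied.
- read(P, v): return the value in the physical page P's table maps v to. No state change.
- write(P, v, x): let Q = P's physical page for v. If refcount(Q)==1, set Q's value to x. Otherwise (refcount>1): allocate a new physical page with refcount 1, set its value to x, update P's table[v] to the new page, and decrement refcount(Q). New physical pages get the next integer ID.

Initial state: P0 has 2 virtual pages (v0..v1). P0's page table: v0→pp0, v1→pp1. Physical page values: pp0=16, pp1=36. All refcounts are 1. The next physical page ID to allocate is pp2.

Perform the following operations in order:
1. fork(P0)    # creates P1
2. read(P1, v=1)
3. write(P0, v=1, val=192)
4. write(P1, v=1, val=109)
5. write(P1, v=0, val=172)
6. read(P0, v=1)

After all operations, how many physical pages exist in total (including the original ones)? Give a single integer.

Op 1: fork(P0) -> P1. 2 ppages; refcounts: pp0:2 pp1:2
Op 2: read(P1, v1) -> 36. No state change.
Op 3: write(P0, v1, 192). refcount(pp1)=2>1 -> COPY to pp2. 3 ppages; refcounts: pp0:2 pp1:1 pp2:1
Op 4: write(P1, v1, 109). refcount(pp1)=1 -> write in place. 3 ppages; refcounts: pp0:2 pp1:1 pp2:1
Op 5: write(P1, v0, 172). refcount(pp0)=2>1 -> COPY to pp3. 4 ppages; refcounts: pp0:1 pp1:1 pp2:1 pp3:1
Op 6: read(P0, v1) -> 192. No state change.

Answer: 4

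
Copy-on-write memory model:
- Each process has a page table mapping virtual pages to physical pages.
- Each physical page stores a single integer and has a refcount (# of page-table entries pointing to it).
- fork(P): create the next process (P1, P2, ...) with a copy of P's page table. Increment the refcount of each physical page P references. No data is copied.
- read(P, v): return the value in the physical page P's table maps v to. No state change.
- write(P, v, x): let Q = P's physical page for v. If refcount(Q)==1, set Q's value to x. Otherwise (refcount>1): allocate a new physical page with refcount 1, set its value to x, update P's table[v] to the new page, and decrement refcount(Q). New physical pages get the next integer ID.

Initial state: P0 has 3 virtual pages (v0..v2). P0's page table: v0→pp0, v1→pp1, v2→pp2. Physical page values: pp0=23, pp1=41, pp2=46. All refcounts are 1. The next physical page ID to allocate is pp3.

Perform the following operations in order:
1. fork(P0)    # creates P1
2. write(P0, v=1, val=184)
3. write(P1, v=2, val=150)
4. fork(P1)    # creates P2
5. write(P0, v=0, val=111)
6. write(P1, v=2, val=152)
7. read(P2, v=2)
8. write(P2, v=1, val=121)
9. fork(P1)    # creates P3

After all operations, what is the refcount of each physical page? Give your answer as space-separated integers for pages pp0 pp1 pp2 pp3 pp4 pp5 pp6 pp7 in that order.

Op 1: fork(P0) -> P1. 3 ppages; refcounts: pp0:2 pp1:2 pp2:2
Op 2: write(P0, v1, 184). refcount(pp1)=2>1 -> COPY to pp3. 4 ppages; refcounts: pp0:2 pp1:1 pp2:2 pp3:1
Op 3: write(P1, v2, 150). refcount(pp2)=2>1 -> COPY to pp4. 5 ppages; refcounts: pp0:2 pp1:1 pp2:1 pp3:1 pp4:1
Op 4: fork(P1) -> P2. 5 ppages; refcounts: pp0:3 pp1:2 pp2:1 pp3:1 pp4:2
Op 5: write(P0, v0, 111). refcount(pp0)=3>1 -> COPY to pp5. 6 ppages; refcounts: pp0:2 pp1:2 pp2:1 pp3:1 pp4:2 pp5:1
Op 6: write(P1, v2, 152). refcount(pp4)=2>1 -> COPY to pp6. 7 ppages; refcounts: pp0:2 pp1:2 pp2:1 pp3:1 pp4:1 pp5:1 pp6:1
Op 7: read(P2, v2) -> 150. No state change.
Op 8: write(P2, v1, 121). refcount(pp1)=2>1 -> COPY to pp7. 8 ppages; refcounts: pp0:2 pp1:1 pp2:1 pp3:1 pp4:1 pp5:1 pp6:1 pp7:1
Op 9: fork(P1) -> P3. 8 ppages; refcounts: pp0:3 pp1:2 pp2:1 pp3:1 pp4:1 pp5:1 pp6:2 pp7:1

Answer: 3 2 1 1 1 1 2 1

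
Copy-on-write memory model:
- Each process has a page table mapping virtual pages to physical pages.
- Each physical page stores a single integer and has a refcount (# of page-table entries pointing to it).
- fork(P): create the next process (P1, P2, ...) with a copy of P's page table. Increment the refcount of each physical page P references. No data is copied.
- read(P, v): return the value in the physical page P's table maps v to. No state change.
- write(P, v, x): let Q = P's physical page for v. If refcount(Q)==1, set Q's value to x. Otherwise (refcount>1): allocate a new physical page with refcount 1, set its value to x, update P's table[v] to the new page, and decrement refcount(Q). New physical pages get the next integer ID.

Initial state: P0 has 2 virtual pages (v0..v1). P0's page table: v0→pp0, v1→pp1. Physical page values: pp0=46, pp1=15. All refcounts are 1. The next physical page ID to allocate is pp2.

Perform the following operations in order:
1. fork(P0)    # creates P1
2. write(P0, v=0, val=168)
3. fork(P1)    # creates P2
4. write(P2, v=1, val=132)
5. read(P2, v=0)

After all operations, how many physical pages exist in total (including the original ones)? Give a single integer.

Op 1: fork(P0) -> P1. 2 ppages; refcounts: pp0:2 pp1:2
Op 2: write(P0, v0, 168). refcount(pp0)=2>1 -> COPY to pp2. 3 ppages; refcounts: pp0:1 pp1:2 pp2:1
Op 3: fork(P1) -> P2. 3 ppages; refcounts: pp0:2 pp1:3 pp2:1
Op 4: write(P2, v1, 132). refcount(pp1)=3>1 -> COPY to pp3. 4 ppages; refcounts: pp0:2 pp1:2 pp2:1 pp3:1
Op 5: read(P2, v0) -> 46. No state change.

Answer: 4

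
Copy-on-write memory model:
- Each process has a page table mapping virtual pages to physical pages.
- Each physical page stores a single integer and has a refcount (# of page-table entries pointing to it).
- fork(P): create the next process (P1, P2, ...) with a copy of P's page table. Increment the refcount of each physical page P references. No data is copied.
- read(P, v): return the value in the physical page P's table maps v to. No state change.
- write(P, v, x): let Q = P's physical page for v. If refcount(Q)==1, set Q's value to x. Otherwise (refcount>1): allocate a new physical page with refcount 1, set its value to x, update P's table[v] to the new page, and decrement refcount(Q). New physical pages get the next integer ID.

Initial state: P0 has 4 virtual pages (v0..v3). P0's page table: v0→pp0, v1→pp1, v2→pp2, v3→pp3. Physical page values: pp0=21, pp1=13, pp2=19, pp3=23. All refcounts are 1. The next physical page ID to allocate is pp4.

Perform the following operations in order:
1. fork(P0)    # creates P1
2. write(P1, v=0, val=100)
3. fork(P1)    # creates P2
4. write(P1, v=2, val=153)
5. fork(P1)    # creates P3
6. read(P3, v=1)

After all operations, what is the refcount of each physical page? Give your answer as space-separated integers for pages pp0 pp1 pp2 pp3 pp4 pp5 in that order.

Answer: 1 4 2 4 3 2

Derivation:
Op 1: fork(P0) -> P1. 4 ppages; refcounts: pp0:2 pp1:2 pp2:2 pp3:2
Op 2: write(P1, v0, 100). refcount(pp0)=2>1 -> COPY to pp4. 5 ppages; refcounts: pp0:1 pp1:2 pp2:2 pp3:2 pp4:1
Op 3: fork(P1) -> P2. 5 ppages; refcounts: pp0:1 pp1:3 pp2:3 pp3:3 pp4:2
Op 4: write(P1, v2, 153). refcount(pp2)=3>1 -> COPY to pp5. 6 ppages; refcounts: pp0:1 pp1:3 pp2:2 pp3:3 pp4:2 pp5:1
Op 5: fork(P1) -> P3. 6 ppages; refcounts: pp0:1 pp1:4 pp2:2 pp3:4 pp4:3 pp5:2
Op 6: read(P3, v1) -> 13. No state change.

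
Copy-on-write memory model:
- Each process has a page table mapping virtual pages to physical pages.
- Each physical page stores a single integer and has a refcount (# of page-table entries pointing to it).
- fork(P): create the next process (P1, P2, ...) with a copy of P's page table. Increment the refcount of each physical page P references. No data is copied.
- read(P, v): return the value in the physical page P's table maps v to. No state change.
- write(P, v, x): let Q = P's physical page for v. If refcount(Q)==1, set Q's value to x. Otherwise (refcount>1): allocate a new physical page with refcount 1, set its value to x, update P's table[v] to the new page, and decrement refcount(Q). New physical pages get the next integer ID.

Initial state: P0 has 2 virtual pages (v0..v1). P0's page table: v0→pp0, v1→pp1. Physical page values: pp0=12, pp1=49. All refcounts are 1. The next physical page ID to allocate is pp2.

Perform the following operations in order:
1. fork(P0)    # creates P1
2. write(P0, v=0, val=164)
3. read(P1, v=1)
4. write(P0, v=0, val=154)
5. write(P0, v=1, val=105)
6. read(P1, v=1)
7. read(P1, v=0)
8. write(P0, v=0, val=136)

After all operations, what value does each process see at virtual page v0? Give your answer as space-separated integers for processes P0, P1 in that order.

Answer: 136 12

Derivation:
Op 1: fork(P0) -> P1. 2 ppages; refcounts: pp0:2 pp1:2
Op 2: write(P0, v0, 164). refcount(pp0)=2>1 -> COPY to pp2. 3 ppages; refcounts: pp0:1 pp1:2 pp2:1
Op 3: read(P1, v1) -> 49. No state change.
Op 4: write(P0, v0, 154). refcount(pp2)=1 -> write in place. 3 ppages; refcounts: pp0:1 pp1:2 pp2:1
Op 5: write(P0, v1, 105). refcount(pp1)=2>1 -> COPY to pp3. 4 ppages; refcounts: pp0:1 pp1:1 pp2:1 pp3:1
Op 6: read(P1, v1) -> 49. No state change.
Op 7: read(P1, v0) -> 12. No state change.
Op 8: write(P0, v0, 136). refcount(pp2)=1 -> write in place. 4 ppages; refcounts: pp0:1 pp1:1 pp2:1 pp3:1
P0: v0 -> pp2 = 136
P1: v0 -> pp0 = 12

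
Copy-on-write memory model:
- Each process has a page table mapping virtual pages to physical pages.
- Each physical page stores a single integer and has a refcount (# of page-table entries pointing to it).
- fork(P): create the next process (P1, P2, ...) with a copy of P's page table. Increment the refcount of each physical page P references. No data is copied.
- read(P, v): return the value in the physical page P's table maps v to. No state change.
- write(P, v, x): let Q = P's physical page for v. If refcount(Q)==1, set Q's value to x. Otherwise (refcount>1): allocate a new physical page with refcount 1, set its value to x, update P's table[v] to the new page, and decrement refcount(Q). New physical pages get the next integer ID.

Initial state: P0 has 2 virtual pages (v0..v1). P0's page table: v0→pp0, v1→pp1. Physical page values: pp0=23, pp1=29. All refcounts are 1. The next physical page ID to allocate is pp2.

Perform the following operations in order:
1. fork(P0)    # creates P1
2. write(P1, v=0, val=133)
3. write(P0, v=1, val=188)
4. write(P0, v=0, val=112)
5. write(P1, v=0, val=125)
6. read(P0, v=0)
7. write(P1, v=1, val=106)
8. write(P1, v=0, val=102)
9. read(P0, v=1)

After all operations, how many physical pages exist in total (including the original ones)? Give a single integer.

Answer: 4

Derivation:
Op 1: fork(P0) -> P1. 2 ppages; refcounts: pp0:2 pp1:2
Op 2: write(P1, v0, 133). refcount(pp0)=2>1 -> COPY to pp2. 3 ppages; refcounts: pp0:1 pp1:2 pp2:1
Op 3: write(P0, v1, 188). refcount(pp1)=2>1 -> COPY to pp3. 4 ppages; refcounts: pp0:1 pp1:1 pp2:1 pp3:1
Op 4: write(P0, v0, 112). refcount(pp0)=1 -> write in place. 4 ppages; refcounts: pp0:1 pp1:1 pp2:1 pp3:1
Op 5: write(P1, v0, 125). refcount(pp2)=1 -> write in place. 4 ppages; refcounts: pp0:1 pp1:1 pp2:1 pp3:1
Op 6: read(P0, v0) -> 112. No state change.
Op 7: write(P1, v1, 106). refcount(pp1)=1 -> write in place. 4 ppages; refcounts: pp0:1 pp1:1 pp2:1 pp3:1
Op 8: write(P1, v0, 102). refcount(pp2)=1 -> write in place. 4 ppages; refcounts: pp0:1 pp1:1 pp2:1 pp3:1
Op 9: read(P0, v1) -> 188. No state change.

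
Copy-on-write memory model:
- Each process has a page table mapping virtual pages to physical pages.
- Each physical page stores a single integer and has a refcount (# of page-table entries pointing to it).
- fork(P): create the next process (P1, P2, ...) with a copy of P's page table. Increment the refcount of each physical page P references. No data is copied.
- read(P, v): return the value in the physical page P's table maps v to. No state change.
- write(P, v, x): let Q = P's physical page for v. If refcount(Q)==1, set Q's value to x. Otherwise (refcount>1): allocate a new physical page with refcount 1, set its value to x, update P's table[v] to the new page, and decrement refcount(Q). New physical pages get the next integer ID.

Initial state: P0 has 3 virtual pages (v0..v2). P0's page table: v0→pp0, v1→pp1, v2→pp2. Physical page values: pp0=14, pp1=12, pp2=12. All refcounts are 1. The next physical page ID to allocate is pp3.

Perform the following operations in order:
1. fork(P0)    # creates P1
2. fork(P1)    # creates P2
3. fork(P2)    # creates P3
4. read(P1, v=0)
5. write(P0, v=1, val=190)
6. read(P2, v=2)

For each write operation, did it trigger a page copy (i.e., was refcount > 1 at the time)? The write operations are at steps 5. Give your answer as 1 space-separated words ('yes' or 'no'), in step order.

Op 1: fork(P0) -> P1. 3 ppages; refcounts: pp0:2 pp1:2 pp2:2
Op 2: fork(P1) -> P2. 3 ppages; refcounts: pp0:3 pp1:3 pp2:3
Op 3: fork(P2) -> P3. 3 ppages; refcounts: pp0:4 pp1:4 pp2:4
Op 4: read(P1, v0) -> 14. No state change.
Op 5: write(P0, v1, 190). refcount(pp1)=4>1 -> COPY to pp3. 4 ppages; refcounts: pp0:4 pp1:3 pp2:4 pp3:1
Op 6: read(P2, v2) -> 12. No state change.

yes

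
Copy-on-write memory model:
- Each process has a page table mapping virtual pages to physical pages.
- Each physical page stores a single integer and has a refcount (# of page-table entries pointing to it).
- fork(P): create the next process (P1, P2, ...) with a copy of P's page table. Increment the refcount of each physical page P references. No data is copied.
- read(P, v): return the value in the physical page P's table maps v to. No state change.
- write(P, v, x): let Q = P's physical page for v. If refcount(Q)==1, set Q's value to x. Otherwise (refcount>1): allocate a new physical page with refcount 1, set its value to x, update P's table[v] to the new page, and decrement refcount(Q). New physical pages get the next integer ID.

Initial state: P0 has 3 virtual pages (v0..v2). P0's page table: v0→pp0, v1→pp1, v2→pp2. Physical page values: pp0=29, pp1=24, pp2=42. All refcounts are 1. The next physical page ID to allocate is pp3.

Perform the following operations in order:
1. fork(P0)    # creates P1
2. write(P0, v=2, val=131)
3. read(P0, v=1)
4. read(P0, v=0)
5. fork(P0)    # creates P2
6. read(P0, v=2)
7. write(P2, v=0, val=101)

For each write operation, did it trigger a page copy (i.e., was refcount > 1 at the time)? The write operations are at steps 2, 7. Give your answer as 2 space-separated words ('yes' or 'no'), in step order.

Op 1: fork(P0) -> P1. 3 ppages; refcounts: pp0:2 pp1:2 pp2:2
Op 2: write(P0, v2, 131). refcount(pp2)=2>1 -> COPY to pp3. 4 ppages; refcounts: pp0:2 pp1:2 pp2:1 pp3:1
Op 3: read(P0, v1) -> 24. No state change.
Op 4: read(P0, v0) -> 29. No state change.
Op 5: fork(P0) -> P2. 4 ppages; refcounts: pp0:3 pp1:3 pp2:1 pp3:2
Op 6: read(P0, v2) -> 131. No state change.
Op 7: write(P2, v0, 101). refcount(pp0)=3>1 -> COPY to pp4. 5 ppages; refcounts: pp0:2 pp1:3 pp2:1 pp3:2 pp4:1

yes yes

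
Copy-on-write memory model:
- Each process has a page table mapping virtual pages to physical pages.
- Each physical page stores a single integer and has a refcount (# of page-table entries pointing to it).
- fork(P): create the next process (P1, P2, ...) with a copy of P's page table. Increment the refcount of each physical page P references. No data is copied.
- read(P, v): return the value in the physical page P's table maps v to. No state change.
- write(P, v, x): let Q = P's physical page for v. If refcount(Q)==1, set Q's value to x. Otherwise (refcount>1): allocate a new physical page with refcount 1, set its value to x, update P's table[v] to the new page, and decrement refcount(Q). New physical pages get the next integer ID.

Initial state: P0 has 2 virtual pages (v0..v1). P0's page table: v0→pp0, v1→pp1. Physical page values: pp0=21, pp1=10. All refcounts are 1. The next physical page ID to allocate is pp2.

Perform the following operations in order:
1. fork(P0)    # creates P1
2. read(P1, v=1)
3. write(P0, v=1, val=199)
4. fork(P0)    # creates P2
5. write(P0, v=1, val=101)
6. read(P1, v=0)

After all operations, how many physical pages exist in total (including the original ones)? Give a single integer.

Answer: 4

Derivation:
Op 1: fork(P0) -> P1. 2 ppages; refcounts: pp0:2 pp1:2
Op 2: read(P1, v1) -> 10. No state change.
Op 3: write(P0, v1, 199). refcount(pp1)=2>1 -> COPY to pp2. 3 ppages; refcounts: pp0:2 pp1:1 pp2:1
Op 4: fork(P0) -> P2. 3 ppages; refcounts: pp0:3 pp1:1 pp2:2
Op 5: write(P0, v1, 101). refcount(pp2)=2>1 -> COPY to pp3. 4 ppages; refcounts: pp0:3 pp1:1 pp2:1 pp3:1
Op 6: read(P1, v0) -> 21. No state change.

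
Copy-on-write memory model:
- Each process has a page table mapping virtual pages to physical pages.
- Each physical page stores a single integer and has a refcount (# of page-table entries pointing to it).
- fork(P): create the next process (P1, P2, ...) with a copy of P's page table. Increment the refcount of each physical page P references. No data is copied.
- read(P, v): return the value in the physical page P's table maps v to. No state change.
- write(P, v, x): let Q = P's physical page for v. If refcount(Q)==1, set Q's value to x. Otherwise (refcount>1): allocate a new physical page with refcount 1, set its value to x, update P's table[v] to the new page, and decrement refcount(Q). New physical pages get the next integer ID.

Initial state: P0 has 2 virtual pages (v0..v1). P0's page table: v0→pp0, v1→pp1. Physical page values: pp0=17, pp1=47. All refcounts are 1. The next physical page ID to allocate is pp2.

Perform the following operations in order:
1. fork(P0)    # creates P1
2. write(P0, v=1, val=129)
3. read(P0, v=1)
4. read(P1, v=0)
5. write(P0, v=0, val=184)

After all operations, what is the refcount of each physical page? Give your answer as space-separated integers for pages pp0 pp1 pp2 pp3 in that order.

Op 1: fork(P0) -> P1. 2 ppages; refcounts: pp0:2 pp1:2
Op 2: write(P0, v1, 129). refcount(pp1)=2>1 -> COPY to pp2. 3 ppages; refcounts: pp0:2 pp1:1 pp2:1
Op 3: read(P0, v1) -> 129. No state change.
Op 4: read(P1, v0) -> 17. No state change.
Op 5: write(P0, v0, 184). refcount(pp0)=2>1 -> COPY to pp3. 4 ppages; refcounts: pp0:1 pp1:1 pp2:1 pp3:1

Answer: 1 1 1 1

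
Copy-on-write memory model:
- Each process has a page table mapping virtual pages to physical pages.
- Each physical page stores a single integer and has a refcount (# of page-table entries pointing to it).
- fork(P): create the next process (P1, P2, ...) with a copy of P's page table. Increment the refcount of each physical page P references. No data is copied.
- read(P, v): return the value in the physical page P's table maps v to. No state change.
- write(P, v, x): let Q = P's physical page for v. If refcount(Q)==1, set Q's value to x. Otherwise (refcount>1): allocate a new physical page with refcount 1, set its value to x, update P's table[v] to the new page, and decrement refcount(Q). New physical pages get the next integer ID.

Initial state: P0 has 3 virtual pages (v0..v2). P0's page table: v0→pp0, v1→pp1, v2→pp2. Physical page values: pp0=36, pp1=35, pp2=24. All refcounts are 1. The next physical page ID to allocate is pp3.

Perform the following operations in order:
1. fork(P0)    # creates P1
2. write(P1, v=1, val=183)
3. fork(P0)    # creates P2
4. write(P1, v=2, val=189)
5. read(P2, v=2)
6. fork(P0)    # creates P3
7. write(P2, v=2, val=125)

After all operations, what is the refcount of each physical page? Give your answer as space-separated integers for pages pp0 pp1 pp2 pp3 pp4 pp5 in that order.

Op 1: fork(P0) -> P1. 3 ppages; refcounts: pp0:2 pp1:2 pp2:2
Op 2: write(P1, v1, 183). refcount(pp1)=2>1 -> COPY to pp3. 4 ppages; refcounts: pp0:2 pp1:1 pp2:2 pp3:1
Op 3: fork(P0) -> P2. 4 ppages; refcounts: pp0:3 pp1:2 pp2:3 pp3:1
Op 4: write(P1, v2, 189). refcount(pp2)=3>1 -> COPY to pp4. 5 ppages; refcounts: pp0:3 pp1:2 pp2:2 pp3:1 pp4:1
Op 5: read(P2, v2) -> 24. No state change.
Op 6: fork(P0) -> P3. 5 ppages; refcounts: pp0:4 pp1:3 pp2:3 pp3:1 pp4:1
Op 7: write(P2, v2, 125). refcount(pp2)=3>1 -> COPY to pp5. 6 ppages; refcounts: pp0:4 pp1:3 pp2:2 pp3:1 pp4:1 pp5:1

Answer: 4 3 2 1 1 1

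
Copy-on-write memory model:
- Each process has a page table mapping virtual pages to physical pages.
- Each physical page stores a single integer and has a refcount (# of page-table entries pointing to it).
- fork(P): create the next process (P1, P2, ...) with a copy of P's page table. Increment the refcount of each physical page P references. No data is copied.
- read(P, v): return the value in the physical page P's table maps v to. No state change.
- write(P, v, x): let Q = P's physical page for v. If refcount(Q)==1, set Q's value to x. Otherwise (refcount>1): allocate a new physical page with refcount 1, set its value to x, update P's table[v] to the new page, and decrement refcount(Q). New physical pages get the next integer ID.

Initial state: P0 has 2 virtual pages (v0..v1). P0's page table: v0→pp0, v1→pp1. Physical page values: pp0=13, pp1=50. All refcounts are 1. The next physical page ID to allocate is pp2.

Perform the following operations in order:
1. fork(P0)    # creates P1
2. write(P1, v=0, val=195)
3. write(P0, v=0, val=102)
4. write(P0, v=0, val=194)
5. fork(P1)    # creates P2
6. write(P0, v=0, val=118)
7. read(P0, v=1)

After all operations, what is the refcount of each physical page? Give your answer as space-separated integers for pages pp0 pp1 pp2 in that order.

Op 1: fork(P0) -> P1. 2 ppages; refcounts: pp0:2 pp1:2
Op 2: write(P1, v0, 195). refcount(pp0)=2>1 -> COPY to pp2. 3 ppages; refcounts: pp0:1 pp1:2 pp2:1
Op 3: write(P0, v0, 102). refcount(pp0)=1 -> write in place. 3 ppages; refcounts: pp0:1 pp1:2 pp2:1
Op 4: write(P0, v0, 194). refcount(pp0)=1 -> write in place. 3 ppages; refcounts: pp0:1 pp1:2 pp2:1
Op 5: fork(P1) -> P2. 3 ppages; refcounts: pp0:1 pp1:3 pp2:2
Op 6: write(P0, v0, 118). refcount(pp0)=1 -> write in place. 3 ppages; refcounts: pp0:1 pp1:3 pp2:2
Op 7: read(P0, v1) -> 50. No state change.

Answer: 1 3 2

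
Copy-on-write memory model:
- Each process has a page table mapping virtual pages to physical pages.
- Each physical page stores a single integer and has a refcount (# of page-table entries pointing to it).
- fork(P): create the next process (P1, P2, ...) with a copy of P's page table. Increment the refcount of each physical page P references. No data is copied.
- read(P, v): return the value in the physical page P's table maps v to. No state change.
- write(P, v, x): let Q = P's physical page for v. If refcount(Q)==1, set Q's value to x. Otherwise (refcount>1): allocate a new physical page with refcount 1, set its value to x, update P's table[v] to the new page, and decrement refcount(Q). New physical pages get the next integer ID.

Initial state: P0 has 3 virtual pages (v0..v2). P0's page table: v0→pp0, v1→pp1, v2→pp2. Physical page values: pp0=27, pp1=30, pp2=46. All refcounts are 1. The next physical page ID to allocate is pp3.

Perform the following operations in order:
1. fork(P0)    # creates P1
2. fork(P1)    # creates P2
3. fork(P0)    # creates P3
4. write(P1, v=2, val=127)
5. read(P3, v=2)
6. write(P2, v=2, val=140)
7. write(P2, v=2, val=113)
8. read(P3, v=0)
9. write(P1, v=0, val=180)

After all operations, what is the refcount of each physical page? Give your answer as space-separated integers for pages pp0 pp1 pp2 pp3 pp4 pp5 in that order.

Op 1: fork(P0) -> P1. 3 ppages; refcounts: pp0:2 pp1:2 pp2:2
Op 2: fork(P1) -> P2. 3 ppages; refcounts: pp0:3 pp1:3 pp2:3
Op 3: fork(P0) -> P3. 3 ppages; refcounts: pp0:4 pp1:4 pp2:4
Op 4: write(P1, v2, 127). refcount(pp2)=4>1 -> COPY to pp3. 4 ppages; refcounts: pp0:4 pp1:4 pp2:3 pp3:1
Op 5: read(P3, v2) -> 46. No state change.
Op 6: write(P2, v2, 140). refcount(pp2)=3>1 -> COPY to pp4. 5 ppages; refcounts: pp0:4 pp1:4 pp2:2 pp3:1 pp4:1
Op 7: write(P2, v2, 113). refcount(pp4)=1 -> write in place. 5 ppages; refcounts: pp0:4 pp1:4 pp2:2 pp3:1 pp4:1
Op 8: read(P3, v0) -> 27. No state change.
Op 9: write(P1, v0, 180). refcount(pp0)=4>1 -> COPY to pp5. 6 ppages; refcounts: pp0:3 pp1:4 pp2:2 pp3:1 pp4:1 pp5:1

Answer: 3 4 2 1 1 1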